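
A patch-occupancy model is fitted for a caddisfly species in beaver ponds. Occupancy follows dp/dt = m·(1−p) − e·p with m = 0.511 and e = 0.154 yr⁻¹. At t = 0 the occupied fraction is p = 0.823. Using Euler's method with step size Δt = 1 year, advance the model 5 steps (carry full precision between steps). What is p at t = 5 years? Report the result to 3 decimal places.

0.769

Update rule: p ← p + [m·(1−p) − e·p]·Δt with Δt = 1.
t = 1: p = 0.82300 + (-0.03629) = 0.78670
t = 2: p = 0.78670 + (-0.01216) = 0.77455
t = 3: p = 0.77455 + (-0.00407) = 0.77047
t = 4: p = 0.77047 + (-0.00136) = 0.76911
t = 5: p = 0.76911 + (-0.00046) = 0.76865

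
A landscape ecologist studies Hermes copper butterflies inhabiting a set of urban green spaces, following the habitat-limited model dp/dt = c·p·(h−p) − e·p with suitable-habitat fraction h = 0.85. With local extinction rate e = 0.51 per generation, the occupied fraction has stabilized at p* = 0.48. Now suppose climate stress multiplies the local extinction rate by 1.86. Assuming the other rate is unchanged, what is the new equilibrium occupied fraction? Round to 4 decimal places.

Balance c(h−p*) = e gives c = e/(0.85 − 0.48000) = 0.51/0.37000 = 1.37838.
New p* = 0.85 − e/c = 0.85 − 0.94860/1.37838 = 0.16180.

0.1618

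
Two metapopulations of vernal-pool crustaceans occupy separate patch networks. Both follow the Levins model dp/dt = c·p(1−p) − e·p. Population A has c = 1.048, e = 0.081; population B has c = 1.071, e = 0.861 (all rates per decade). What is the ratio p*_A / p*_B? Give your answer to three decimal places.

4.706

A: p*_A = 1 − 0.081/1.048 = 0.9227.
B: p*_B = 1 − 0.861/1.071 = 0.1961.
p*_A / p*_B = 0.9227/0.1961 = 4.7058.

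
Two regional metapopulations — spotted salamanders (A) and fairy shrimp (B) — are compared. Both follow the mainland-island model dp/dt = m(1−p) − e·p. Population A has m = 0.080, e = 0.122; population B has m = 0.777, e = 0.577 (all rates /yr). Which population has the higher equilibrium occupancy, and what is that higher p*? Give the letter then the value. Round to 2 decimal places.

A: p*_A = m/(m+e) = 0.080/0.2020 = 0.3960.
B: p*_B = 0.777/1.3540 = 0.5739.
B is higher at 0.5739.

B, 0.57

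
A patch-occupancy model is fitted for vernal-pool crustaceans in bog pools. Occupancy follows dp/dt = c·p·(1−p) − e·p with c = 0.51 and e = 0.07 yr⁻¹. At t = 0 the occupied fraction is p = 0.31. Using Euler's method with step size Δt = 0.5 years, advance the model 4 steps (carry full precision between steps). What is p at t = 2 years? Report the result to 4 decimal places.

Update rule: p ← p + [c·p·(1−p) − e·p]·Δt with Δt = 0.5.
t = 0.5: p = 0.31000 + (+0.04369) = 0.35369
t = 1: p = 0.35369 + (+0.04591) = 0.39961
t = 1.5: p = 0.39961 + (+0.04719) = 0.44680
t = 2: p = 0.44680 + (+0.04739) = 0.49419

0.4942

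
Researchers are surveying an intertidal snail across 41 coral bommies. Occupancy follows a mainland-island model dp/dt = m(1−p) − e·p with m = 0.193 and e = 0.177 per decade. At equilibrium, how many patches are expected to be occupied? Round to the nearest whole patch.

p* = m/(m+e) = 0.193/0.3700 = 0.5216.
Expected occupied patches = N × p* = 41 × 0.5216 = 21.39 ≈ 21.

21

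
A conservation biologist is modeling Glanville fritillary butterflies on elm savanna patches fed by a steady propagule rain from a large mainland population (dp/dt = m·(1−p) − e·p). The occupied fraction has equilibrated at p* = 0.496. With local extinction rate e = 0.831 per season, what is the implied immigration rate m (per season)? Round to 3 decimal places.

At equilibrium m(1−p*) = e·p*, so m = e·p*/(1−p*).
m = 0.831 × 0.496 / 0.5040 = 0.4122/0.5040 = 0.8178.

0.818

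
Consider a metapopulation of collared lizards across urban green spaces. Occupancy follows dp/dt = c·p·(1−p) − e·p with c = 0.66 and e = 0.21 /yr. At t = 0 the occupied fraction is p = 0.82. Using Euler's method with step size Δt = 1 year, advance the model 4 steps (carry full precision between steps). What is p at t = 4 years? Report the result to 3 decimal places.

Update rule: p ← p + [c·p·(1−p) − e·p]·Δt with Δt = 1.
t = 1: p = 0.82000 + (-0.07478) = 0.74522
t = 2: p = 0.74522 + (-0.03118) = 0.71403
t = 3: p = 0.71403 + (-0.01518) = 0.69885
t = 4: p = 0.69885 + (-0.00786) = 0.69100

0.691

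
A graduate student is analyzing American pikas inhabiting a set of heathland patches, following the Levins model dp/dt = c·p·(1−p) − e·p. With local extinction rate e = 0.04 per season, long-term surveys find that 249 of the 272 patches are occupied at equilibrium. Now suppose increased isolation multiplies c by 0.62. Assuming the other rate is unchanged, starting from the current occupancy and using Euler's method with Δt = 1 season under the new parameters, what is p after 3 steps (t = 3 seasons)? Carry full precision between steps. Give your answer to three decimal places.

0.884

Observed p* = 249/272 = 0.91544.
Balance c(1−p*) = e gives c = e/(1 − 0.91544) = 0.04/0.08456 = 0.47304.
Starting from p₀ = 0.91544; update p ← p + (dp/dt)·Δt with the new parameters.
  1  |  dp/dt·Δt = -0.013915  |  p_1 = 0.901526
  2  |  dp/dt·Δt = -0.010024  |  p_2 = 0.891502
  3  |  dp/dt·Δt = -0.007292  |  p_3 = 0.884211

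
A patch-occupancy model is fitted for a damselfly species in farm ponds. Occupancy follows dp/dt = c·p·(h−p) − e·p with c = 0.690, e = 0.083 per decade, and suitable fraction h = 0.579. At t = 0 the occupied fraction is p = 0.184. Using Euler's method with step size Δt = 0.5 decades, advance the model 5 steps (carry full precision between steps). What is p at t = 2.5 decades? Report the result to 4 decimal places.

Update rule: p ← p + [c·p·(h−p) − e·p]·Δt with Δt = 0.5.
p: 0.18400 → 0.20144  (Δp = +0.01744)
p: 0.20144 → 0.21932  (Δp = +0.01788)
p: 0.21932 → 0.23743  (Δp = +0.01811)
p: 0.23743 → 0.25556  (Δp = +0.01813)
p: 0.25556 → 0.27347  (Δp = +0.01791)

0.2735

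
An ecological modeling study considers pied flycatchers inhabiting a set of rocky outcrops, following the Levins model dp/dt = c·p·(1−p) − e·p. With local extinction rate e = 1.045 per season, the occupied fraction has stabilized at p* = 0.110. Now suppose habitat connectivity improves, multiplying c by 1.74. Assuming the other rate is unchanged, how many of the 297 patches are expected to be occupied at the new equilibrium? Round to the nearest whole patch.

Balance c(1−p*) = e gives c = e/(1 − 0.11000) = 1.045/0.89000 = 1.17416.
New p* = 1 − e/c = 1 − 1.04500/2.04304 = 0.48851.
Expected occupied = 297 × 0.48851 = 145.09 ≈ 145.

145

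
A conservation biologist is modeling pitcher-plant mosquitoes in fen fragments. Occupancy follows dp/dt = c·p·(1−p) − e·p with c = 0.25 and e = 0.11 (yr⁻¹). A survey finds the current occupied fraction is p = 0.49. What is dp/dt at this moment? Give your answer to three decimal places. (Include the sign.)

0.009

Colonization term: c·p·(1−p) = 0.25×0.49×0.5100 = 0.06248.
Extinction term: e·p = 0.05390.
dp/dt = 0.06248 − 0.05390 = 0.00858.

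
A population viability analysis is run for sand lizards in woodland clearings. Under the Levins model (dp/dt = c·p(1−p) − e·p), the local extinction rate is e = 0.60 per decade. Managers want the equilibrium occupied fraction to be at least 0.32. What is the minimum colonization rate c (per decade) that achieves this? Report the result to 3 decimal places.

0.882

p* = 1 − e/c ≥ 0.32 requires e/c ≤ 0.6800, i.e. c ≥ e/0.6800.
c_min = 0.60/0.6800 = 0.8824.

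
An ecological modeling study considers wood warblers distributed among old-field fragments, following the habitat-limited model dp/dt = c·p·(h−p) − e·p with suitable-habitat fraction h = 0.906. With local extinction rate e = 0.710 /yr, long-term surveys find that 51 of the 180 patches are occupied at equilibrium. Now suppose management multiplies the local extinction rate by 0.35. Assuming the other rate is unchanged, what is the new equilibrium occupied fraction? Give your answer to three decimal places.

Observed p* = 51/180 = 0.28333.
Balance c(h−p*) = e gives c = e/(0.906 − 0.28333) = 0.710/0.62267 = 1.14025.
New p* = 0.906 − e/c = 0.906 − 0.24850/1.14025 = 0.68807.

0.688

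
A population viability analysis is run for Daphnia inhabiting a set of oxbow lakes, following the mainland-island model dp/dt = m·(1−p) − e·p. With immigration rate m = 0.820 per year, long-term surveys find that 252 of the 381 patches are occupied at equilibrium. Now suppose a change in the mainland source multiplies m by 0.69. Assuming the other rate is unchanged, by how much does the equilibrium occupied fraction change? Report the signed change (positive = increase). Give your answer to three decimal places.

-0.087

Observed p* = 252/381 = 0.66142.
Balance m(1−p*) = e·p* gives e = m(1−p*)/p* = 0.820×0.33858/0.66142 = 0.41976.
New p* = m/(m+e) = 0.56580/(0.56580+0.41976) = 0.57409.
Δp* = 0.57409 − 0.66142 = -0.08733.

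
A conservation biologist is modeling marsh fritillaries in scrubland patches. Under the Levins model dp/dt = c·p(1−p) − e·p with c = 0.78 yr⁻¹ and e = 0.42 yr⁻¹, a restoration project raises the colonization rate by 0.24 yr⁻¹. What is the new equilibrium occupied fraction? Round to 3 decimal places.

Before: p* = 1 − 0.42/0.78 = 0.4615.
After the change, c = 1.02, e = 0.42, so p* = 1 − 0.42/1.02 = 0.5882.

0.588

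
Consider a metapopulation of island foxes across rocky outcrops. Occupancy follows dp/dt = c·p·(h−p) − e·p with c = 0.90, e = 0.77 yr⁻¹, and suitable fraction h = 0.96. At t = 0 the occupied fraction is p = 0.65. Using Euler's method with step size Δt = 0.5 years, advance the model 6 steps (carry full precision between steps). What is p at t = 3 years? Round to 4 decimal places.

Update rule: p ← p + [c·p·(h−p) − e·p]·Δt with Δt = 0.5.
t = 0.5: p = 0.65000 + (-0.15958) = 0.49042
t = 1: p = 0.49042 + (-0.08518) = 0.40524
t = 1.5: p = 0.40524 + (-0.05485) = 0.35039
t = 2: p = 0.35039 + (-0.03878) = 0.31161
t = 2.5: p = 0.31161 + (-0.02905) = 0.28256
t = 3: p = 0.28256 + (-0.02265) = 0.25991

0.2599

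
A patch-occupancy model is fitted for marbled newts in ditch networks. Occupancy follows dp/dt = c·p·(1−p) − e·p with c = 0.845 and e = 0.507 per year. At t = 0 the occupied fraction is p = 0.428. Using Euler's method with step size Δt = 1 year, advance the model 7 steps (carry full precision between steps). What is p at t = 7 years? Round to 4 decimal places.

0.4014

Update rule: p ← p + [c·p·(1−p) − e·p]·Δt with Δt = 1.
step 1: Δp = -0.01013, p = 0.41787
step 2: Δp = -0.00631, p = 0.41156
step 3: Δp = -0.00402, p = 0.40754
step 4: Δp = -0.00260, p = 0.40494
step 5: Δp = -0.00169, p = 0.40325
step 6: Δp = -0.00111, p = 0.40214
step 7: Δp = -0.00073, p = 0.40142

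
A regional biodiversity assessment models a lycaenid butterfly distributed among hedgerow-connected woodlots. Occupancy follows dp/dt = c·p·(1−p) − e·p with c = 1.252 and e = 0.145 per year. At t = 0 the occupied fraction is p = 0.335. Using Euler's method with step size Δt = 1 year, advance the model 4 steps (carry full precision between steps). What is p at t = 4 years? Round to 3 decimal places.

Update rule: p ← p + [c·p·(1−p) − e·p]·Δt with Δt = 1.
  1  |  dp/dt·Δt = +0.230339  |  p_1 = 0.565339
  2  |  dp/dt·Δt = +0.225681  |  p_2 = 0.791020
  3  |  dp/dt·Δt = +0.092267  |  p_3 = 0.883287
  4  |  dp/dt·Δt = +0.000994  |  p_4 = 0.884280

0.884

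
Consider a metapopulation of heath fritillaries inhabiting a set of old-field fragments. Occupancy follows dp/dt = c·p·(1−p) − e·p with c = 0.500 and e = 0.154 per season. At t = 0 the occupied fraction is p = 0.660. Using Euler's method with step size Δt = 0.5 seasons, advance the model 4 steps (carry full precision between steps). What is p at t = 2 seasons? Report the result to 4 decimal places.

0.6766

Update rule: p ← p + [c·p·(1−p) − e·p]·Δt with Δt = 0.5.
  1  |  dp/dt·Δt = +0.005280  |  p_1 = 0.665280
  2  |  dp/dt·Δt = +0.004444  |  p_2 = 0.669724
  3  |  dp/dt·Δt = +0.003730  |  p_3 = 0.673454
  4  |  dp/dt·Δt = +0.003123  |  p_4 = 0.676576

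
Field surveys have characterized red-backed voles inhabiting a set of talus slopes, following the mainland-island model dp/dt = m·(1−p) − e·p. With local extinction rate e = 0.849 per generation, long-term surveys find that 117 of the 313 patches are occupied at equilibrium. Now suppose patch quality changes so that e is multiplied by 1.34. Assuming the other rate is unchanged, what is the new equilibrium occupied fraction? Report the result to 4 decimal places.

0.3082

Observed p* = 117/313 = 0.37380.
Balance m(1−p*) = e·p* gives m = e·p*/(1−p*) = 0.849×0.37380/0.62620 = 0.50680.
New p* = m/(m+e) = 0.50680/(0.50680+1.13766) = 0.30819.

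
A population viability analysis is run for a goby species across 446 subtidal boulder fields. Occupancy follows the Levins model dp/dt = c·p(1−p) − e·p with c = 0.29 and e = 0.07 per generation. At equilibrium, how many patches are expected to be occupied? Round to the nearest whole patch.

338

p* = 1 − e/c = 1 − 0.07/0.29 = 0.7586.
Expected occupied patches = N × p* = 446 × 0.7586 = 338.34 ≈ 338.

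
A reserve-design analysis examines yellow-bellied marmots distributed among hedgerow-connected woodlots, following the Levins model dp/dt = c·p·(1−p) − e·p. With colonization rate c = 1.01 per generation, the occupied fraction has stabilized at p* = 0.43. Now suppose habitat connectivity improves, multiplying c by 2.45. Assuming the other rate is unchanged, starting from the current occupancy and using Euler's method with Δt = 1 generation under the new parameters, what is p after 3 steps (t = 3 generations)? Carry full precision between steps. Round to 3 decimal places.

Balance c(1−p*) = e gives e = 1.01×(1 − 0.43000) = 0.57570.
Starting from p₀ = 0.43000; update p ← p + (dp/dt)·Δt with the new parameters.
step 1: Δp = +0.35895, p = 0.78895
step 2: Δp = -0.04217, p = 0.74678
step 3: Δp = +0.03801, p = 0.78479

0.785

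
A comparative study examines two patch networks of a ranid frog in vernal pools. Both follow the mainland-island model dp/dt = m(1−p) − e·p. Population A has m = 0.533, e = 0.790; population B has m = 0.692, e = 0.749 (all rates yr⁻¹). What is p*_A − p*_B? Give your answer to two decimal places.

A: p*_A = m/(m+e) = 0.533/1.3230 = 0.4029.
B: p*_B = 0.692/1.4410 = 0.4802.
p*_A − p*_B = 0.4029 − 0.4802 = -0.0773.

-0.08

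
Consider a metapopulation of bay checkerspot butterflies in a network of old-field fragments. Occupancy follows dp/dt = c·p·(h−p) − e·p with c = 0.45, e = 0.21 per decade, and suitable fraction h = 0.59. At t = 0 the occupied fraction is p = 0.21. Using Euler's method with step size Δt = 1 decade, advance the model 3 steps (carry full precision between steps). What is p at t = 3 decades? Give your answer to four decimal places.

0.1884

Update rule: p ← p + [c·p·(h−p) − e·p]·Δt with Δt = 1.
step 1: Δp = -0.00819, p = 0.20181
step 2: Δp = -0.00713, p = 0.19468
step 3: Δp = -0.00625, p = 0.18843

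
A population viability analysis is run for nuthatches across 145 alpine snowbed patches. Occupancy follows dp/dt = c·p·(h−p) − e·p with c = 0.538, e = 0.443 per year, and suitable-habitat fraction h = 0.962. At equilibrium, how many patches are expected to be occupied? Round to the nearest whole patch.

20

p* = h − e/c = 0.962 − 0.8234 = 0.1386.
Expected occupied patches = N × p* = 145 × 0.1386 = 20.09 ≈ 20.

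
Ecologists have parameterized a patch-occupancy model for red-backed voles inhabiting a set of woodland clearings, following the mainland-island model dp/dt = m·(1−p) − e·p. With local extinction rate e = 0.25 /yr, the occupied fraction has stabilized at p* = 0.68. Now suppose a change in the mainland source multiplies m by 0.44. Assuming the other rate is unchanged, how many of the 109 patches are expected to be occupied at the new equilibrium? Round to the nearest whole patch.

Balance m(1−p*) = e·p* gives m = e·p*/(1−p*) = 0.25×0.68000/0.32000 = 0.53125.
New p* = m/(m+e) = 0.23375/(0.23375+0.25000) = 0.48320.
Expected occupied = 109 × 0.48320 = 52.67 ≈ 53.

53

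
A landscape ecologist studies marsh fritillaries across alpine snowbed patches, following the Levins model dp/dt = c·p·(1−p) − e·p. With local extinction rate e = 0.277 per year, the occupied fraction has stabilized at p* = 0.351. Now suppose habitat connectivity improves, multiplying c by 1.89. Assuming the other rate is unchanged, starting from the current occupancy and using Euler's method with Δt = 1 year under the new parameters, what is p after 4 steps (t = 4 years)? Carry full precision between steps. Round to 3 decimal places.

Balance c(1−p*) = e gives c = e/(1 − 0.35100) = 0.277/0.64900 = 0.42681.
Starting from p₀ = 0.35100; update p ← p + (dp/dt)·Δt with the new parameters.
  1  |  dp/dt·Δt = +0.086532  |  p_1 = 0.437532
  2  |  dp/dt·Δt = +0.077324  |  p_2 = 0.514856
  3  |  dp/dt·Δt = +0.058875  |  p_3 = 0.573731
  4  |  dp/dt·Δt = +0.038359  |  p_4 = 0.612090

0.612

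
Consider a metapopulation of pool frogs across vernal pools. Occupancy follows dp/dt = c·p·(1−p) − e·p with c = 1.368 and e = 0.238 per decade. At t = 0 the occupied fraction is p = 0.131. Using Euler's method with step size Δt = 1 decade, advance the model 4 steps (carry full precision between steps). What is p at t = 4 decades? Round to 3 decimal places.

0.817

Update rule: p ← p + [c·p·(1−p) − e·p]·Δt with Δt = 1.
t = 1: p = 0.13100 + (+0.12455) = 0.25555
t = 2: p = 0.25555 + (+0.19943) = 0.45499
t = 3: p = 0.45499 + (+0.23094) = 0.68593
t = 4: p = 0.68593 + (+0.13146) = 0.81739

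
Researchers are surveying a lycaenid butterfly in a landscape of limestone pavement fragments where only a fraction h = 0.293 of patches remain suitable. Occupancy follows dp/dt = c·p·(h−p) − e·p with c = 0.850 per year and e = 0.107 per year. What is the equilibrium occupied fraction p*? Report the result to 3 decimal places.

Setting dp/dt = 0 and dividing by p* gives c·(h−p*) = e.
So p* = h − e/c = 0.293 − 0.107/0.850 = 0.293 − 0.1259 = 0.1671.

0.167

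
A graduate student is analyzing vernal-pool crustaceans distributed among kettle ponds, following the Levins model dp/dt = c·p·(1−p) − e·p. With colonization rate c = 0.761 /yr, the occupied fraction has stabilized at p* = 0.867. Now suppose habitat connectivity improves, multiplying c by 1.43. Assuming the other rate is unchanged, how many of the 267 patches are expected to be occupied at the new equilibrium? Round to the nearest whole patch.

Balance c(1−p*) = e gives e = 0.761×(1 − 0.86700) = 0.10121.
New p* = 1 − e/c = 1 − 0.10121/1.08823 = 0.90700.
Expected occupied = 267 × 0.90700 = 242.17 ≈ 242.

242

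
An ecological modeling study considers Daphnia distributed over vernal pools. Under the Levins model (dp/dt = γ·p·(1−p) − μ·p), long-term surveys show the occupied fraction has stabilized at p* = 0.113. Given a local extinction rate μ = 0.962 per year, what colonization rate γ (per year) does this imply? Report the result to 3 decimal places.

At equilibrium γ(1−p*) = μ, so γ = μ/(1−p*).
γ = 0.962/(1 − 0.113) = 0.962/0.8870 = 1.0846.

1.085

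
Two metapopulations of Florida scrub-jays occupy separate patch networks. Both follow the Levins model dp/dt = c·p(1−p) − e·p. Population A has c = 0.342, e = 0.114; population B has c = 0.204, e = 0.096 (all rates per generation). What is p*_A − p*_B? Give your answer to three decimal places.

A: p*_A = 1 − 0.114/0.342 = 0.6667.
B: p*_B = 1 − 0.096/0.204 = 0.5294.
p*_A − p*_B = 0.6667 − 0.5294 = 0.1373.

0.137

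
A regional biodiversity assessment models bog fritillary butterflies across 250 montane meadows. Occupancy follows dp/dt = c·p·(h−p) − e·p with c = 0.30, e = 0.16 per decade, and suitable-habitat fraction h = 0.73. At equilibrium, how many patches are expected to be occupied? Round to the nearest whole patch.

p* = h − e/c = 0.73 − 0.5333 = 0.1967.
Expected occupied patches = N × p* = 250 × 0.1967 = 49.17 ≈ 49.

49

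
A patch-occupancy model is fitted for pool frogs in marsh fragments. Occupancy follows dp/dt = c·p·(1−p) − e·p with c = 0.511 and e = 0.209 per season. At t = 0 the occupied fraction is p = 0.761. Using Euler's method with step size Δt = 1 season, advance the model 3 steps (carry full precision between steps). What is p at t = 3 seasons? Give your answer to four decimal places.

0.6355

Update rule: p ← p + [c·p·(1−p) − e·p]·Δt with Δt = 1.
step 1: Δp = -0.06611, p = 0.69489
step 2: Δp = -0.03689, p = 0.65800
step 3: Δp = -0.02253, p = 0.63547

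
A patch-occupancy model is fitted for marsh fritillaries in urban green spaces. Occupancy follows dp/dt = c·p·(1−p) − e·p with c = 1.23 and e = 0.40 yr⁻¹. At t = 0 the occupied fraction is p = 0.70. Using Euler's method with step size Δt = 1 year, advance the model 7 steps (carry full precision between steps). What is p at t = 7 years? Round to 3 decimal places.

0.675

Update rule: p ← p + [c·p·(1−p) − e·p]·Δt with Δt = 1.
t = 1: p = 0.70000 + (-0.02170) = 0.67830
t = 2: p = 0.67830 + (-0.00292) = 0.67538
t = 3: p = 0.67538 + (-0.00048) = 0.67490
t = 4: p = 0.67490 + (-0.00008) = 0.67481
t = 5: p = 0.67481 + (-0.00001) = 0.67480
t = 6: p = 0.67480 + (-0.00000) = 0.67480
t = 7: p = 0.67480 + (-0.00000) = 0.67480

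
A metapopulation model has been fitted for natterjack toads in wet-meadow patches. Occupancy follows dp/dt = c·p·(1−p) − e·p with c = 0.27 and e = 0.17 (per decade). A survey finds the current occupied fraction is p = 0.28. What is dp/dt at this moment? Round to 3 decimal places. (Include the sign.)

Colonization term: c·p·(1−p) = 0.27×0.28×0.7200 = 0.05443.
Extinction term: e·p = 0.04760.
dp/dt = 0.05443 − 0.04760 = 0.00683.

0.007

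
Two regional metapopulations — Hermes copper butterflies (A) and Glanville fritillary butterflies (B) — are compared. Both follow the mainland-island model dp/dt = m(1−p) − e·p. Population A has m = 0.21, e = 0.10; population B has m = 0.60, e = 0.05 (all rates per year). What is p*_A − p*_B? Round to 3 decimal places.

A: p*_A = m/(m+e) = 0.21/0.3100 = 0.6774.
B: p*_B = 0.60/0.6500 = 0.9231.
p*_A − p*_B = 0.6774 − 0.9231 = -0.2457.

-0.246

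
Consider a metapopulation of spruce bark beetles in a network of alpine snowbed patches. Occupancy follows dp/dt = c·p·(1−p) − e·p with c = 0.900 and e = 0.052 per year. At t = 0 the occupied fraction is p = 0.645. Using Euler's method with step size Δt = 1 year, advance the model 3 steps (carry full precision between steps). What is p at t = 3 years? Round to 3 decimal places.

0.936

Update rule: p ← p + [c·p·(1−p) − e·p]·Δt with Δt = 1.
t = 1: p = 0.64500 + (+0.17254) = 0.81754
t = 2: p = 0.81754 + (+0.09174) = 0.90928
t = 3: p = 0.90928 + (+0.02696) = 0.93624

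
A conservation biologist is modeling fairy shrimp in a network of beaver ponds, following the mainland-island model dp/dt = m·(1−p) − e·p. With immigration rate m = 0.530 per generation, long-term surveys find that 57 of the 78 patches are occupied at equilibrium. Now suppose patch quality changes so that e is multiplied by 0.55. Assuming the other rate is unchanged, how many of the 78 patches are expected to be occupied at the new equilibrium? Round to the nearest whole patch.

65

Observed p* = 57/78 = 0.73077.
Balance m(1−p*) = e·p* gives e = m(1−p*)/p* = 0.530×0.26923/0.73077 = 0.19526.
New p* = m/(m+e) = 0.53000/(0.53000+0.10739) = 0.83152.
Expected occupied = 78 × 0.83152 = 64.86 ≈ 65.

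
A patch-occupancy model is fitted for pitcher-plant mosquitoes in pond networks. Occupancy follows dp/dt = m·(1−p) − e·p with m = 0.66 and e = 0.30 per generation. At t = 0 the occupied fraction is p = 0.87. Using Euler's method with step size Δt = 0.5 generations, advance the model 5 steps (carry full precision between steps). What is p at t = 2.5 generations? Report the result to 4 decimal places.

0.6944

Update rule: p ← p + [m·(1−p) − e·p]·Δt with Δt = 0.5.
p: 0.87000 → 0.78240  (Δp = -0.08760)
p: 0.78240 → 0.73685  (Δp = -0.04555)
p: 0.73685 → 0.71316  (Δp = -0.02369)
p: 0.71316 → 0.70084  (Δp = -0.01232)
p: 0.70084 → 0.69444  (Δp = -0.00640)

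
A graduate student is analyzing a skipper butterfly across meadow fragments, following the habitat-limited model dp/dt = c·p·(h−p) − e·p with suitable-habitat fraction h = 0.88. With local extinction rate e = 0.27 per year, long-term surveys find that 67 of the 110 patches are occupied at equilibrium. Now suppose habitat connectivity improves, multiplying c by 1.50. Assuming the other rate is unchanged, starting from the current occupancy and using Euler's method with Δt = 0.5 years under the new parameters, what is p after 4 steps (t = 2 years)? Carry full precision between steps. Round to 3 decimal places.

0.693

Observed p* = 67/110 = 0.60909.
Balance c(h−p*) = e gives c = e/(0.88 − 0.60909) = 0.27/0.27091 = 0.99664.
Starting from p₀ = 0.60909; update p ← p + (dp/dt)·Δt with the new parameters.
  1  |  dp/dt·Δt = +0.041114  |  p_1 = 0.650205
  2  |  dp/dt·Δt = +0.023907  |  p_2 = 0.674111
  3  |  dp/dt·Δt = +0.012740  |  p_3 = 0.686851
  4  |  dp/dt·Δt = +0.006440  |  p_4 = 0.693291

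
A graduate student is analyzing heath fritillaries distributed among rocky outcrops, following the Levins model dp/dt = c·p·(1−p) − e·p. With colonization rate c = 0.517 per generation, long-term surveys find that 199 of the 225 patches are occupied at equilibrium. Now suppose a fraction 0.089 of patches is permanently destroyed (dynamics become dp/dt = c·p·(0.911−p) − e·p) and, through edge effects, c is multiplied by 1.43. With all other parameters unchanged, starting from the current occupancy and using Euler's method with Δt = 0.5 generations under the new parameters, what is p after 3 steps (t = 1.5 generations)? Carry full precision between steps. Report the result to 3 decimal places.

Observed p* = 199/225 = 0.88444.
Balance c(1−p*) = e gives e = 0.517×(1 − 0.88444) = 0.05974.
Starting from p₀ = 0.88444; update p ← p + (dp/dt)·Δt with the new parameters.
step 1: Δp = -0.01774, p = 0.86671
step 2: Δp = -0.01170, p = 0.85501
step 3: Δp = -0.00784, p = 0.84716

0.847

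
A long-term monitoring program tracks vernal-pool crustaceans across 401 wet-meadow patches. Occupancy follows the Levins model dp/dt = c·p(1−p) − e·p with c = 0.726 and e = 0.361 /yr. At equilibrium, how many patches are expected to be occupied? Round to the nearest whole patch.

p* = 1 − e/c = 1 − 0.361/0.726 = 0.5028.
Expected occupied patches = N × p* = 401 × 0.5028 = 201.60 ≈ 202.

202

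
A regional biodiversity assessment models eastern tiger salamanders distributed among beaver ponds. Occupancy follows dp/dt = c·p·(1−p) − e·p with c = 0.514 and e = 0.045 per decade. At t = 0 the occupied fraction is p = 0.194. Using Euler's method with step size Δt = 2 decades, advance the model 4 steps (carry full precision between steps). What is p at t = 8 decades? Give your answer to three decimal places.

0.873

Update rule: p ← p + [c·p·(1−p) − e·p]·Δt with Δt = 2.
  1  |  dp/dt·Δt = +0.143282  |  p_1 = 0.337282
  2  |  dp/dt·Δt = +0.199426  |  p_2 = 0.536708
  3  |  dp/dt·Δt = +0.207311  |  p_3 = 0.744019
  4  |  dp/dt·Δt = +0.128826  |  p_4 = 0.872845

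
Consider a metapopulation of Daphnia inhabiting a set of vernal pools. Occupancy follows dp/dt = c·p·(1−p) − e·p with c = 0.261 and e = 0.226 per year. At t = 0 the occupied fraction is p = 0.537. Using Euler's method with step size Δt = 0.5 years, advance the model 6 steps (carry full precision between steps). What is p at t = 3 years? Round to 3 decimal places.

Update rule: p ← p + [c·p·(1−p) − e·p]·Δt with Δt = 0.5.
p: 0.53700 → 0.50877  (Δp = -0.02823)
p: 0.50877 → 0.48389  (Δp = -0.02488)
p: 0.48389 → 0.46180  (Δp = -0.02209)
p: 0.46180 → 0.44205  (Δp = -0.01975)
p: 0.44205 → 0.42429  (Δp = -0.01777)
p: 0.42429 → 0.40822  (Δp = -0.01607)

0.408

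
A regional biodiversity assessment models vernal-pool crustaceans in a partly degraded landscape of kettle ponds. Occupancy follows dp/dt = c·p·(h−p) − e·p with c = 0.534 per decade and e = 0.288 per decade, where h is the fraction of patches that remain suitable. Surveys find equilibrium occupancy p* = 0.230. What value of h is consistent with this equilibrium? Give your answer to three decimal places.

0.769

At equilibrium c(h−p*) = e, so h = p* + e/c.
h = 0.230 + 0.288/0.534 = 0.230 + 0.5393 = 0.7693.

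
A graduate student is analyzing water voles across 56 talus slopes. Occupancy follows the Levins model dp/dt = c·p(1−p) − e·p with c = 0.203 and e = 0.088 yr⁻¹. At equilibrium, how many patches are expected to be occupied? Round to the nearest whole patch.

32

p* = 1 − e/c = 1 − 0.088/0.203 = 0.5665.
Expected occupied patches = N × p* = 56 × 0.5665 = 31.72 ≈ 32.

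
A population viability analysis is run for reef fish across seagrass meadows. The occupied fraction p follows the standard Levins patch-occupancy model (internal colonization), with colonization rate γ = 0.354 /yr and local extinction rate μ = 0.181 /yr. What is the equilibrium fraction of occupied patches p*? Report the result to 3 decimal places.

0.489

Setting dp/dt = 0 and dividing through by p* gives γ·(1−p*) = μ.
So p* = 1 − μ/γ = 1 − 0.181/0.354 = 1 − 0.5113 = 0.4887.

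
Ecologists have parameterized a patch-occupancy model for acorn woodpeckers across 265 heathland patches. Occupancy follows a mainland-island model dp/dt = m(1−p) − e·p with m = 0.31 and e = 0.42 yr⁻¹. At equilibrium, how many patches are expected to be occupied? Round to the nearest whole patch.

p* = m/(m+e) = 0.31/0.7300 = 0.4247.
Expected occupied patches = N × p* = 265 × 0.4247 = 112.53 ≈ 113.

113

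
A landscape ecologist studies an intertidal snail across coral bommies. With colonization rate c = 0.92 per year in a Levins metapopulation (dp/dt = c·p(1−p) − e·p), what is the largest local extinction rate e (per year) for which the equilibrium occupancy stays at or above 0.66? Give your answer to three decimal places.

0.313

1 − e/c ≥ 0.66 ⇒ e ≤ c(1 − 0.66) = 0.92 × 0.3400.
e_max = 0.3128.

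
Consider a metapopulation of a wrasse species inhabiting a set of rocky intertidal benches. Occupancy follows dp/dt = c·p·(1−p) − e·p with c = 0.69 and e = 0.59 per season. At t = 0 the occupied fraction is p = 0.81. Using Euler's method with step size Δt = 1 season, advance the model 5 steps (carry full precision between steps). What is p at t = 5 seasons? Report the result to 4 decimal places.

Update rule: p ← p + [c·p·(1−p) − e·p]·Δt with Δt = 1.
p: 0.81000 → 0.43829  (Δp = -0.37171)
p: 0.43829 → 0.34957  (Δp = -0.08872)
p: 0.34957 → 0.30021  (Δp = -0.04936)
p: 0.30021 → 0.26804  (Δp = -0.03217)
p: 0.26804 → 0.24527  (Δp = -0.02277)

0.2453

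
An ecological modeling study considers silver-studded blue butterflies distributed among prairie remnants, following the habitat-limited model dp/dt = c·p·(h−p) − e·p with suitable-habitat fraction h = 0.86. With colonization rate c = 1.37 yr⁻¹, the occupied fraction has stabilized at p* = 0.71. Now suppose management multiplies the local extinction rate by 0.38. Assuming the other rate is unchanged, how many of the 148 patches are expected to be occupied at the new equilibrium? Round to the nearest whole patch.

119

Balance c(h−p*) = e gives e = 1.37×(0.86 − 0.71000) = 0.20550.
New p* = 0.86 − e/c = 0.86 − 0.07809/1.37000 = 0.80300.
Expected occupied = 148 × 0.80300 = 118.84 ≈ 119.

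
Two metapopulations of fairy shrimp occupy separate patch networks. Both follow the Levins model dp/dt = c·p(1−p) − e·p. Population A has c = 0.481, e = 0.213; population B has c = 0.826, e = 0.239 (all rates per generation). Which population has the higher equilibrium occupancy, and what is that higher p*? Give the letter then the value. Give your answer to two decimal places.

B, 0.71

A: p*_A = 1 − 0.213/0.481 = 0.5572.
B: p*_B = 1 − 0.239/0.826 = 0.7107.
B is higher at 0.7107.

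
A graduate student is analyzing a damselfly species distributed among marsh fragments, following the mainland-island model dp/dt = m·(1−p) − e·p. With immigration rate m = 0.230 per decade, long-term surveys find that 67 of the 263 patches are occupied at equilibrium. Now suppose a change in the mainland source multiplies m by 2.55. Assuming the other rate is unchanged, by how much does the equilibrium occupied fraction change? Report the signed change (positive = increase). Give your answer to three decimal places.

Observed p* = 67/263 = 0.25475.
Balance m(1−p*) = e·p* gives e = m(1−p*)/p* = 0.230×0.74525/0.25475 = 0.67285.
New p* = m/(m+e) = 0.58650/(0.58650+0.67285) = 0.46572.
Δp* = 0.46572 − 0.25475 = +0.21097.

0.211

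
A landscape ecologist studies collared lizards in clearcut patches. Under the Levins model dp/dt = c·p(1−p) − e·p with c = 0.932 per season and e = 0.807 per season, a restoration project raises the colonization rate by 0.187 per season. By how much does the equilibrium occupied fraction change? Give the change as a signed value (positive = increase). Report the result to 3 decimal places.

Before: p* = 1 − 0.807/0.932 = 0.1341.
After the change, c = 1.119, e = 0.807, so p* = 1 − 0.807/1.119 = 0.2788.
Δp* = 0.2788 − 0.1341 = +0.1447.

0.145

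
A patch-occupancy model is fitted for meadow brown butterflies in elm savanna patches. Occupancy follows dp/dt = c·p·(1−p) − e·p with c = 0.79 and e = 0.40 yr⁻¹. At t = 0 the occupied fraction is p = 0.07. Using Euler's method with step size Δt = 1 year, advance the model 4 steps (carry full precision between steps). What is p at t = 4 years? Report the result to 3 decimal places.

Update rule: p ← p + [c·p·(1−p) − e·p]·Δt with Δt = 1.
p: 0.07000 → 0.09343  (Δp = +0.02343)
p: 0.09343 → 0.12297  (Δp = +0.02954)
p: 0.12297 → 0.15898  (Δp = +0.03601)
p: 0.15898 → 0.20102  (Δp = +0.04204)

0.201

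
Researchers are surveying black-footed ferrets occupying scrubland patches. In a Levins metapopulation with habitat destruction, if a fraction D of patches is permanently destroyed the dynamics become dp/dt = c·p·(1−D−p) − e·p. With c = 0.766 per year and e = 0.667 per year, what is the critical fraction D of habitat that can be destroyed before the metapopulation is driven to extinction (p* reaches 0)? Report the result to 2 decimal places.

The nontrivial equilibrium is p* = (1−D) − e/c; extinction occurs when this hits zero.
So D_crit = 1 − e/c = 1 − 0.667/0.766 = 1 − 0.8708 = 0.1292.
Note this equals the original equilibrium occupancy — the Levins extinction-debt result.

0.13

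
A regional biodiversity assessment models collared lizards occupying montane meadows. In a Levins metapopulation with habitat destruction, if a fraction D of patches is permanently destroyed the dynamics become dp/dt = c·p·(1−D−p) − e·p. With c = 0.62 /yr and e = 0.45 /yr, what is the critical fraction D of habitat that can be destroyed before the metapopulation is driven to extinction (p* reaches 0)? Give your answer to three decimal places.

0.274

The nontrivial equilibrium is p* = (1−D) − e/c; extinction occurs when this hits zero.
So D_crit = 1 − e/c = 1 − 0.45/0.62 = 1 − 0.7258 = 0.2742.
This equals the undisturbed p*, a classic result of Lande's extension.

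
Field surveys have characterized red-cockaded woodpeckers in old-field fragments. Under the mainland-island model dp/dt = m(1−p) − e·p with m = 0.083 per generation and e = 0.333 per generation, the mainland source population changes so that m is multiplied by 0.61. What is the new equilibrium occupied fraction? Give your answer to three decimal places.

Before: p* = 0.083/(0.083+0.333) = 0.1995.
After: m = 0.05063, e = 0.333; p* = 0.05063/0.3836 = 0.1320.

0.132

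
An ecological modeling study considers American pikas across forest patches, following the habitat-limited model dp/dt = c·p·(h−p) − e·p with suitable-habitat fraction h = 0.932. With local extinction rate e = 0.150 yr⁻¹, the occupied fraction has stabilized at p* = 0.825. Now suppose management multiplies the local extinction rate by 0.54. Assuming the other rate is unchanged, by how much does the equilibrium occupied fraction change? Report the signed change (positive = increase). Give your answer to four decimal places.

Balance c(h−p*) = e gives c = e/(0.932 − 0.82500) = 0.150/0.10700 = 1.40187.
New p* = 0.932 − e/c = 0.932 − 0.08100/1.40187 = 0.87422.
Δp* = 0.87422 − 0.82500 = +0.04922.

0.0492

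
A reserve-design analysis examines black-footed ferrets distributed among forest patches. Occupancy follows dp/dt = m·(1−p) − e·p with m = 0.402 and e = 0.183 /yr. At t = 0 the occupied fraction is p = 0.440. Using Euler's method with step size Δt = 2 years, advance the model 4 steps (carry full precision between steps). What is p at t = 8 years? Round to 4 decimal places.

0.6870

Update rule: p ← p + [m·(1−p) − e·p]·Δt with Δt = 2.
step 1: Δp = +0.28920, p = 0.72920
step 2: Δp = -0.04916, p = 0.68004
step 3: Δp = +0.00836, p = 0.68839
step 4: Δp = -0.00142, p = 0.68697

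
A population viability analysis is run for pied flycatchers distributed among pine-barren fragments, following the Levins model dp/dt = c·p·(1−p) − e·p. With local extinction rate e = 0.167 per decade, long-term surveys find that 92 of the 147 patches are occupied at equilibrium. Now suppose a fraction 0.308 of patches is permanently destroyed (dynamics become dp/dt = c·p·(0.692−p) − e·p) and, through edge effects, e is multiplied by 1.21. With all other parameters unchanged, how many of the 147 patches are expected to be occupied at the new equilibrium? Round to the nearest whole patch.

35

Observed p* = 92/147 = 0.62585.
Balance c(1−p*) = e gives c = e/(1 − 0.62585) = 0.167/0.37415 = 0.44635.
New p* = 0.692 − e/c = 0.692 − 0.20207/0.44635 = 0.23928.
Expected occupied = 147 × 0.23928 = 35.17 ≈ 35.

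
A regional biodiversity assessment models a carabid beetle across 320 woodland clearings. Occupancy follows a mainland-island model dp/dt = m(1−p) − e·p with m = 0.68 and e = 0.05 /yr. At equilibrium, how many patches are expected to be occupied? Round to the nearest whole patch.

p* = m/(m+e) = 0.68/0.7300 = 0.9315.
Expected occupied patches = N × p* = 320 × 0.9315 = 298.08 ≈ 298.

298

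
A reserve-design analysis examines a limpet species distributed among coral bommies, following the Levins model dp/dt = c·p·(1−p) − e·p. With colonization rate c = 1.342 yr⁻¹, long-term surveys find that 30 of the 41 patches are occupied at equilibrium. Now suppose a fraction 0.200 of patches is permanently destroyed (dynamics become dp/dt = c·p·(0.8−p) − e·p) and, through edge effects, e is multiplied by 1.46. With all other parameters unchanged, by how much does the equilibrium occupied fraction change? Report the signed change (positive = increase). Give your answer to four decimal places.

Observed p* = 30/41 = 0.73171.
Balance c(1−p*) = e gives e = 1.342×(1 − 0.73171) = 0.36005.
New p* = 0.8 − e/c = 0.8 − 0.52567/1.34200 = 0.40829.
Δp* = 0.40829 − 0.73171 = -0.32342.

-0.3234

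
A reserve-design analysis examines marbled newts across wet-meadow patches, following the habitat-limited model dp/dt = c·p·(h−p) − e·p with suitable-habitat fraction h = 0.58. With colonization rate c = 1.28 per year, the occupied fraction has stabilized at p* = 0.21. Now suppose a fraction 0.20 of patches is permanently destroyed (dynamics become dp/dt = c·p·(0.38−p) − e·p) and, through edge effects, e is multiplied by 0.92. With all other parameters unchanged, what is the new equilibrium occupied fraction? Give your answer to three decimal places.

0.040

Balance c(h−p*) = e gives e = 1.28×(0.58 − 0.21000) = 0.47360.
New p* = 0.38 − e/c = 0.38 − 0.43571/1.28000 = 0.03960.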